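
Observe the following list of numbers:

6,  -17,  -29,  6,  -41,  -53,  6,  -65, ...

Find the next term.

Reading positions in blocks of 3 reveals the pattern ABB — 2 tracks woven together.
Track A is 6, 6, 6, which is constant 6.
Track B is -17, -29, -41, -53, -65, which is linear: a_n = -5 − 12·n.
The 9th slot belongs to track B; its 6th term is -77.

-77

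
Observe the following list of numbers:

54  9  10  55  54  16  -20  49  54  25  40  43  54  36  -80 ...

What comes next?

Taking every 4th term gives 4 separate tracks.
Track A = 54, 54, 54, 54: constant 54.
Track B = 9, 16, 25, 36: perfect squares starting at 3².
Track C = 10, -20, 40, -80: a geometric progression (common ratio -2).
Track D = 55, 49, 43: arithmetic, step −6.
The 16th slot belongs to track D; its 4th term is 37.

37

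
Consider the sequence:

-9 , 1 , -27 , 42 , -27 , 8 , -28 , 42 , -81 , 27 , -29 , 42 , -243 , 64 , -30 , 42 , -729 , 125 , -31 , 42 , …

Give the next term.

Split by position mod 4 into 4 tracks.
Subsequence A: -9, -27, -81, -243, -729. Multiplying by 3 each time.
Subsequence B: 1, 8, 27, 64, 125. The cubes 1³, 2³, 3³, ….
Subsequence C: -27, -28, -29, -30, -31. Arithmetic, step −1.
Subsequence D: 42, 42, 42, 42, 42. Constant 42.
The 21st slot belongs to subsequence A; its 6th term is -2187.

-2187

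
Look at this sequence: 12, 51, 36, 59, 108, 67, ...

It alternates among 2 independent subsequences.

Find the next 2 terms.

The terms cycle through 2 interleaved subsequences.
Track A: 12, 36, 108. Multiplying by 3 each time.
Track B: 51, 59, 67. Arithmetic with common difference +8.
The 7th slot belongs to track A; its 4th term is 324.
Term 8 comes from track B (its 4th entry): 75.

324, 75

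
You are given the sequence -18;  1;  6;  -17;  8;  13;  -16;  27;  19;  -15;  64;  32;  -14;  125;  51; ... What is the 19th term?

The terms cycle through 3 interleaved subsequences.
Track A = -18, -17, -16, -15, -14: arithmetic with common difference +1.
Track B = 1, 8, 27, 64, 125: perfect cubes starting at 1³.
Track C = 6, 13, 19, 32, 51: Fibonacci-style (each term is the sum of the two before it).
Term 19 comes from track A (its 7th entry): -12.

-12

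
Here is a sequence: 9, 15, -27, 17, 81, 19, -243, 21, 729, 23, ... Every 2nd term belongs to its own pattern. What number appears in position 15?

Odd-indexed and even-indexed terms follow separate rules.
Track A: 9, -27, 81, -243, 729 (geometric, ×-3 each step).
Track B: 15, 17, 19, 21, 23 (arithmetic with common difference +2).
Position 15 falls in track A as its term 8, giving -19683.

-19683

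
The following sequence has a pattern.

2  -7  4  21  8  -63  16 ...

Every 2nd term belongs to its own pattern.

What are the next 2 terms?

Odd-indexed and even-indexed terms follow separate rules.
Track A = 2, 4, 8, 16: powers of 2.
Track B = -7, 21, -63: geometric, ×-3 each step.
The 8th slot belongs to track B; its 4th term is 189.
Position 9 falls in track A as its term 5, giving 32.

189, 32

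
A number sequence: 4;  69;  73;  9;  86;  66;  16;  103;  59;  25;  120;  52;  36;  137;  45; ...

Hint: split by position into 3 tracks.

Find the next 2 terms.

49, 154

Read the sequence 3 terms at a time; column i is its own pattern.
Track A is 4, 9, 16, 25, 36, which is perfect squares starting at 2².
Track B is 69, 86, 103, 120, 137, which is adding 17 each time.
Track C is 73, 66, 59, 52, 45, which is arithmetic with common difference −7.
The 16th slot belongs to track A; its 6th term is 49.
The 17th slot belongs to track B; its 6th term is 154.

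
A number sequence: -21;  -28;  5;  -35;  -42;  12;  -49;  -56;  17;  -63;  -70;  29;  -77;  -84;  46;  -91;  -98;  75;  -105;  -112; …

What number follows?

121

Positions follow the repeating pattern AAB; grouping by letter gives 2 tracks.
Track A = -21, -28, -35, -42, -49, -56, -63, -70, -77, -84, -91, -98, -105, -112: arithmetic, step −7.
Track B = 5, 12, 17, 29, 46, 75: each term equals the sum of the previous two.
Position 21 → track B, term 7 = 121.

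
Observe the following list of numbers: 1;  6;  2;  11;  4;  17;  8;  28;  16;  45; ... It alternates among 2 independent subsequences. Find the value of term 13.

The terms cycle through 2 interleaved subsequences.
Stream A = 1, 2, 4, 8, 16: powers of 2.
Stream B = 6, 11, 17, 28, 45: a Fibonacci-like recurrence a_n = a_{n-1} + a_{n-2}.
Position 13 falls in stream A as its term 7, giving 64.

64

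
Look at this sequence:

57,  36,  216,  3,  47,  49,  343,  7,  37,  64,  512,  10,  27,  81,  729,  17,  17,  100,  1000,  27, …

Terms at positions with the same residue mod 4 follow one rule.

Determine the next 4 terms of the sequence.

Taking every 4th term gives 4 separate tracks.
Stream A: 57, 47, 37, 27, 17 — linear: a_n = 67 − 10·n.
Stream B: 36, 49, 64, 81, 100 — consecutive squares n² from n = 6.
Stream C: 216, 343, 512, 729, 1000 — the cubes 6³, 7³, 8³, ….
Stream D: 3, 7, 10, 17, 27 — Fibonacci-style (each term is the sum of the two before it).
Position 21 falls in stream A as its term 6, giving 7.
Term 22 comes from stream B (its 6th entry): 121.
Term 23 comes from stream C (its 6th entry): 1331.
Position 24 falls in stream D as its term 6, giving 44.

7, 121, 1331, 44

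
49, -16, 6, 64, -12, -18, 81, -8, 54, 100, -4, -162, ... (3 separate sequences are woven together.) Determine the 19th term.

Taking every 3rd term gives 3 separate tracks.
Subsequence A: 49, 64, 81, 100. The squares 7², 8², 9², ….
Subsequence B: -16, -12, -8, -4. Linear: a_n = -20 + 4·n.
Subsequence C: 6, -18, 54, -162. A geometric progression (common ratio -3).
Position 19 → subsequence A, term 7 = 169.

169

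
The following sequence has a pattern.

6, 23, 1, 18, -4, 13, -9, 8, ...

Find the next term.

Taking every 2nd term gives 2 separate tracks.
Subsequence A: 6, 1, -4, -9 (linear: a_n = 11 − 5·n).
Subsequence B: 23, 18, 13, 8 (subtracting 5 each time).
The 9th slot belongs to subsequence A; its 5th term is -14.

-14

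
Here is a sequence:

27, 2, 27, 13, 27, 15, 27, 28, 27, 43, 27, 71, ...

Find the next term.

Split by position mod 2 into 2 tracks.
Track A = 27, 27, 27, 27, 27, 27: the constant sequence 27.
Track B = 2, 13, 15, 28, 43, 71: Fibonacci-style (each term is the sum of the two before it).
Position 13 falls in track A as its term 7, giving 27.

27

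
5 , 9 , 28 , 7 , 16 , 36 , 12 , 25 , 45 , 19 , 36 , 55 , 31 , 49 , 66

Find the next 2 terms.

Read the sequence 3 terms at a time; column i is its own pattern.
Stream A: 5, 7, 12, 19, 31 (a Fibonacci-like recurrence a_n = a_{n-1} + a_{n-2}).
Stream B: 9, 16, 25, 36, 49 (the squares 3², 4², 5², …).
Stream C: 28, 36, 45, 55, 66 (the triangular numbers T_7, T_8, …).
The 16th slot belongs to stream A; its 6th term is 50.
The 17th slot belongs to stream B; its 6th term is 64.

50, 64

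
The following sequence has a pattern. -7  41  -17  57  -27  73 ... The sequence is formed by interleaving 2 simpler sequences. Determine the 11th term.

-57

Split by position mod 2 into 2 tracks.
Subsequence A = -7, -17, -27: subtracting 10 each time.
Subsequence B = 41, 57, 73: arithmetic, step +16.
The 11th slot belongs to subsequence A; its 6th term is -57.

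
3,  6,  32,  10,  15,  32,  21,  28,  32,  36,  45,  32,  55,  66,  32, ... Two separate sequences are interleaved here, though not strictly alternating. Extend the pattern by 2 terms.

Reading positions in blocks of 3 reveals the pattern AAB — 2 tracks woven together.
Subsequence A is 3, 6, 10, 15, 21, 28, 36, 45, 55, 66, which is triangular numbers n(n+1)/2 for n = 2, 3, ….
Subsequence B is 32, 32, 32, 32, 32, which is always 32.
Term 16 comes from subsequence A (its 11th entry): 78.
The 17th slot belongs to subsequence A; its 12th term is 91.

78, 91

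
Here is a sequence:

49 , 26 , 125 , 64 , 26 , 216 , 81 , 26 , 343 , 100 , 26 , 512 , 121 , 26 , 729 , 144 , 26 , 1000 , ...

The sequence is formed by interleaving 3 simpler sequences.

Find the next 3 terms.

169, 26, 1331

The terms cycle through 3 interleaved subsequences.
Subsequence A: 49, 64, 81, 100, 121, 144. Consecutive squares n² from n = 7.
Subsequence B: 26, 26, 26, 26, 26, 26. Constant 26.
Subsequence C: 125, 216, 343, 512, 729, 1000. Perfect cubes starting at 5³.
Position 19 falls in subsequence A as its term 7, giving 169.
The 20th slot belongs to subsequence B; its 7th term is 26.
The 21st slot belongs to subsequence C; its 7th term is 1331.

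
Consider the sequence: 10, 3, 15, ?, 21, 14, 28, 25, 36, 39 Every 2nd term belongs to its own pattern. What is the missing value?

Split by position mod 2 into 2 tracks.
Stream A = 10, 15, 21, 28, 36: triangular numbers starting at T_4.
Stream B = 3, ?, 14, 25, 39: Fibonacci-style (each term is the sum of the two before it).
Stream B's pattern makes the blank 11.

11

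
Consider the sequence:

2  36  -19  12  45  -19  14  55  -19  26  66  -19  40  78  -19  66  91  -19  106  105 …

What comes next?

-19

Taking every 3rd term gives 3 separate tracks.
Subsequence A is 2, 12, 14, 26, 40, 66, 106, which is Fibonacci-style (each term is the sum of the two before it).
Subsequence B is 36, 45, 55, 66, 78, 91, 105, which is triangular numbers n(n+1)/2 for n = 8, 9, ….
Subsequence C is -19, -19, -19, -19, -19, -19, which is constant -19.
Position 21 → subsequence C, term 7 = -19.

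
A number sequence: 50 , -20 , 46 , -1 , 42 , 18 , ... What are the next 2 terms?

Split by position mod 2 into 2 tracks.
Subsequence A = 50, 46, 42: subtracting 4 each time.
Subsequence B = -20, -1, 18: arithmetic, step +19.
Term 7 comes from subsequence A (its 4th entry): 38.
Position 8 → subsequence B, term 4 = 37.

38, 37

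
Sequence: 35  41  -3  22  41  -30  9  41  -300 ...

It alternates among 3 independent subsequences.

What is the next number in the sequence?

-4

The terms cycle through 3 interleaved subsequences.
Track A: 35, 22, 9 (arithmetic with common difference −13).
Track B: 41, 41, 41 (the constant sequence 41).
Track C: -3, -30, -300 (a geometric progression (common ratio 10)).
The 10th slot belongs to track A; its 4th term is -4.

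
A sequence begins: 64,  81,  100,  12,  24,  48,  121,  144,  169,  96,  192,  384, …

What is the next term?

The slot pattern repeats as AAABBB (period 6), so there are 2 interleaved tracks.
Stream A: 64, 81, 100, 121, 144, 169. The squares 8², 9², 10², ….
Stream B: 12, 24, 48, 96, 192, 384. Geometric, ×2 each step.
Term 13 comes from stream A (its 7th entry): 196.

196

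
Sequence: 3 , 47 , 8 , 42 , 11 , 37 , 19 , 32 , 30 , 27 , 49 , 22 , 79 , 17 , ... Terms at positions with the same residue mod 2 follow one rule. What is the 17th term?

Split by position mod 2 into 2 tracks.
Subsequence A is 3, 8, 11, 19, 30, 49, 79, which is each term equals the sum of the previous two.
Subsequence B is 47, 42, 37, 32, 27, 22, 17, which is subtracting 5 each time.
Term 17 comes from subsequence A (its 9th entry): 207.

207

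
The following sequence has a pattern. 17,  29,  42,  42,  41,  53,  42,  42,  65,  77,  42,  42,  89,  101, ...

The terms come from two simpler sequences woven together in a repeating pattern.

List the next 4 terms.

42, 42, 113, 125

Reading positions in blocks of 4 reveals the pattern AABB — 2 tracks woven together.
Track A = 17, 29, 41, 53, 65, 77, 89, 101: linear: a_n = 5 + 12·n.
Track B = 42, 42, 42, 42, 42, 42: always 42.
Term 15 comes from track B (its 7th entry): 42.
Position 16 falls in track B as its term 8, giving 42.
The 17th slot belongs to track A; its 9th term is 113.
Position 18 → track A, term 10 = 125.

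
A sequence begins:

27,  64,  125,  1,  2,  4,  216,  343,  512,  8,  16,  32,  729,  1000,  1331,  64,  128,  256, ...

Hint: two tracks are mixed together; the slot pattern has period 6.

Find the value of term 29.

Positions follow the repeating pattern AAABBB; grouping by letter gives 2 tracks.
Stream A: 27, 64, 125, 216, 343, 512, 729, 1000, 1331 — consecutive cubes n³ from n = 3.
Stream B: 1, 2, 4, 8, 16, 32, 64, 128, 256 — powers 2^0, 2^1, 2^2, ….
Term 29 comes from stream B (its 14th entry): 8192.

8192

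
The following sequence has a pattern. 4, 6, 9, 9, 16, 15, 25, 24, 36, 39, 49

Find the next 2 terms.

63, 64

Odd-indexed and even-indexed terms follow separate rules.
Stream A is 4, 9, 16, 25, 36, 49, which is consecutive squares n² from n = 2.
Stream B is 6, 9, 15, 24, 39, which is Fibonacci-style (each term is the sum of the two before it).
Term 12 comes from stream B (its 6th entry): 63.
The 13th slot belongs to stream A; its 7th term is 64.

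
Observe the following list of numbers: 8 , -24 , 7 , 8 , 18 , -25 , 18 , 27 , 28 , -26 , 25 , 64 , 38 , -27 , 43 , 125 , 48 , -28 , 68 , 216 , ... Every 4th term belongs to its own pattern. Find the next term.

58

Split by position mod 4: positions 1, 5, 9, … form one track, and each other residue class forms its own.
Track A: 8, 18, 28, 38, 48 — linear: a_n = -2 + 10·n.
Track B: -24, -25, -26, -27, -28 — arithmetic with common difference −1.
Track C: 7, 18, 25, 43, 68 — Fibonacci-style (each term is the sum of the two before it).
Track D: 8, 27, 64, 125, 216 — the cubes 2³, 3³, 4³, ….
The 21st slot belongs to track A; its 6th term is 58.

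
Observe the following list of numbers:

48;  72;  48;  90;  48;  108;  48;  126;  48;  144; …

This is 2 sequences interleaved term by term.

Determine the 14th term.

180

Split by position mod 2 into 2 tracks.
Stream A: 48, 48, 48, 48, 48 — always 48.
Stream B: 72, 90, 108, 126, 144 — arithmetic, step +18.
Position 14 → stream B, term 7 = 180.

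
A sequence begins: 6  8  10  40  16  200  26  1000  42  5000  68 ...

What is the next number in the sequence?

Positions 1, 3, 5, … form one subsequence and positions 2, 4, 6, … form another.
Track A = 6, 10, 16, 26, 42, 68: a Fibonacci-like recurrence a_n = a_{n-1} + a_{n-2}.
Track B = 8, 40, 200, 1000, 5000: geometric with ratio 5.
The 12th slot belongs to track B; its 6th term is 25000.

25000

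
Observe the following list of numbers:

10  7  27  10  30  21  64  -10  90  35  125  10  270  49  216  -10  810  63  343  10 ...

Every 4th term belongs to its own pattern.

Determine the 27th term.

Split by position mod 4: positions 1, 5, 9, … form one track, and each other residue class forms its own.
Track A: 10, 30, 90, 270, 810 (multiplying by 3 each time).
Track B: 7, 21, 35, 49, 63 (arithmetic, step +14).
Track C: 27, 64, 125, 216, 343 (perfect cubes starting at 3³).
Track D: 10, -10, 10, -10, 10 (the oscillation 10·(−1)^(n+1)).
Term 27 comes from track C (its 7th entry): 729.

729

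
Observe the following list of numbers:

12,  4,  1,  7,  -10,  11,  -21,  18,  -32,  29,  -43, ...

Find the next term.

47

Taking every 2nd term gives 2 separate tracks.
Subsequence A: 12, 1, -10, -21, -32, -43 — subtracting 11 each time.
Subsequence B: 4, 7, 11, 18, 29 — each term equals the sum of the previous two.
Position 12 → subsequence B, term 6 = 47.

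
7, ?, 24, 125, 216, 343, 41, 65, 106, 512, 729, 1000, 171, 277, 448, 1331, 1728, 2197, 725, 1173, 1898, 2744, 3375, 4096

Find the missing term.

17

Positions follow the repeating pattern AAABBB; grouping by letter gives 2 tracks.
Track A is 7, ?, 24, 41, 65, 106, 171, 277, 448, 725, 1173, 1898, which is each term equals the sum of the previous two.
Track B is 125, 216, 343, 512, 729, 1000, 1331, 1728, 2197, 2744, 3375, 4096, which is perfect cubes starting at 5³.
The gap is track A's term 2; the rule gives 17.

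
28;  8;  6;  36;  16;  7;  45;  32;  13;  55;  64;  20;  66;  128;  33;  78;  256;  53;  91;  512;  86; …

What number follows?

105

Split by position mod 3: positions 1, 4, 7, … form one track, and each other residue class forms its own.
Subsequence A is 28, 36, 45, 55, 66, 78, 91, which is the triangular numbers T_7, T_8, ….
Subsequence B is 8, 16, 32, 64, 128, 256, 512, which is successive powers of 2.
Subsequence C is 6, 7, 13, 20, 33, 53, 86, which is each term equals the sum of the previous two.
The 22nd slot belongs to subsequence A; its 8th term is 105.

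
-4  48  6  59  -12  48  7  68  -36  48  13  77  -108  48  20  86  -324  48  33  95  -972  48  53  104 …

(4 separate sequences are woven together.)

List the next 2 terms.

Taking every 4th term gives 4 separate tracks.
Stream A: -4, -12, -36, -108, -324, -972. Geometric, ×3 each step.
Stream B: 48, 48, 48, 48, 48, 48. The constant sequence 48.
Stream C: 6, 7, 13, 20, 33, 53. A Fibonacci-like recurrence a_n = a_{n-1} + a_{n-2}.
Stream D: 59, 68, 77, 86, 95, 104. Arithmetic, step +9.
The 25th slot belongs to stream A; its 7th term is -2916.
The 26th slot belongs to stream B; its 7th term is 48.

-2916, 48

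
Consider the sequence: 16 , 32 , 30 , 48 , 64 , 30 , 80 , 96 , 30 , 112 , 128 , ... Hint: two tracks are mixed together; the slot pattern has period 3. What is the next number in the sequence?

The slot pattern repeats as AAB (period 3), so there are 2 interleaved tracks.
Track A: 16, 32, 48, 64, 80, 96, 112, 128 (adding 16 each time).
Track B: 30, 30, 30 (constant 30).
Position 12 falls in track B as its term 4, giving 30.

30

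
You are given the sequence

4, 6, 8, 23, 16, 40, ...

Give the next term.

32

Split by position mod 2 into 2 tracks.
Track A is 4, 8, 16, which is powers 2^2, 2^3, 2^4, ….
Track B is 6, 23, 40, which is adding 17 each time.
Term 7 comes from track A (its 4th entry): 32.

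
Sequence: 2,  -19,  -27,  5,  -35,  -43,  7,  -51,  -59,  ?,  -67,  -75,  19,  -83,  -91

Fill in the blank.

The slot pattern repeats as ABB (period 3), so there are 2 interleaved tracks.
Track A: 2, 5, 7, ?, 19 (a Fibonacci-like recurrence a_n = a_{n-1} + a_{n-2}).
Track B: -19, -27, -35, -43, -51, -59, -67, -75, -83, -91 (arithmetic, step −8).
Filling track A at index 4 by its rule yields 12.

12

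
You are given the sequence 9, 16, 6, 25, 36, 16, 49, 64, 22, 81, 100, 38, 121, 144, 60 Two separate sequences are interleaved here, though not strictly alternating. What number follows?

The slot pattern repeats as AAB (period 3), so there are 2 interleaved tracks.
Track A: 9, 16, 25, 36, 49, 64, 81, 100, 121, 144. Consecutive squares n² from n = 3.
Track B: 6, 16, 22, 38, 60. Fibonacci-style (each term is the sum of the two before it).
Position 16 → track A, term 11 = 169.

169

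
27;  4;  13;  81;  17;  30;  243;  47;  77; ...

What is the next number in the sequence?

Reading positions in blocks of 3 reveals the pattern ABB — 2 tracks woven together.
Track A: 27, 81, 243. Powers of 3.
Track B: 4, 13, 17, 30, 47, 77. Each term equals the sum of the previous two.
Position 10 falls in track A as its term 4, giving 729.

729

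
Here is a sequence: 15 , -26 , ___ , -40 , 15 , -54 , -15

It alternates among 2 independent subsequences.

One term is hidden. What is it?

-15

Split by position mod 2 into 2 tracks.
Subsequence A = 15, ?, 15, -15: the oscillation 15·(−1)^(n+1).
Subsequence B = -26, -40, -54: subtracting 14 each time.
Filling subsequence A at index 2 by its rule yields -15.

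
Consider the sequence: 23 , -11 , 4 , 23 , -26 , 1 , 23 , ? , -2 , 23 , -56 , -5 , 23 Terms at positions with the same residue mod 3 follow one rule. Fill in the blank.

Taking every 3rd term gives 3 separate tracks.
Subsequence A: 23, 23, 23, 23, 23. Always 23.
Subsequence B: -11, -26, ?, -56. Arithmetic with common difference −15.
Subsequence C: 4, 1, -2, -5. Arithmetic with common difference −3.
Subsequence B's pattern makes the blank -41.

-41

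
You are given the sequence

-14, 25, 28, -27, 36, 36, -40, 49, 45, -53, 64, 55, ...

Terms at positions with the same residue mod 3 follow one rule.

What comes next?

-66

Read the sequence 3 terms at a time; column i is its own pattern.
Track A: -14, -27, -40, -53 — arithmetic with common difference −13.
Track B: 25, 36, 49, 64 — perfect squares starting at 5².
Track C: 28, 36, 45, 55 — triangular numbers starting at T_7.
The 13th slot belongs to track A; its 5th term is -66.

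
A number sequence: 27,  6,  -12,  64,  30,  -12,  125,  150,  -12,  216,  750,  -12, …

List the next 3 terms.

Split by position mod 3 into 3 tracks.
Track A is 27, 64, 125, 216, which is the cubes 3³, 4³, 5³, ….
Track B is 6, 30, 150, 750, which is geometric, ×5 each step.
Track C is -12, -12, -12, -12, which is always -12.
Term 13 comes from track A (its 5th entry): 343.
Position 14 → track B, term 5 = 3750.
The 15th slot belongs to track C; its 5th term is -12.

343, 3750, -12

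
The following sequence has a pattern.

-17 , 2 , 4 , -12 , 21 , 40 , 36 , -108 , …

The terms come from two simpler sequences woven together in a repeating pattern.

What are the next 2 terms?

The slot pattern repeats as AABB (period 4), so there are 2 interleaved tracks.
Track A: -17, 2, 21, 40 (linear: a_n = -36 + 19·n).
Track B: 4, -12, 36, -108 (geometric, ×-3 each step).
Position 9 → track A, term 5 = 59.
Term 10 comes from track A (its 6th entry): 78.

59, 78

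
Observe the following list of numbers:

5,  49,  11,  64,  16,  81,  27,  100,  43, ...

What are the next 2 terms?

121, 70

Split by position mod 2 into 2 tracks.
Stream A = 5, 11, 16, 27, 43: each term equals the sum of the previous two.
Stream B = 49, 64, 81, 100: perfect squares starting at 7².
Position 10 falls in stream B as its term 5, giving 121.
Position 11 → stream A, term 6 = 70.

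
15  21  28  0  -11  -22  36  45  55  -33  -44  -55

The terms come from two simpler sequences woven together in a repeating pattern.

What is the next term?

Reading positions in blocks of 6 reveals the pattern AAABBB — 2 tracks woven together.
Subsequence A: 15, 21, 28, 36, 45, 55. The triangular numbers T_5, T_6, ….
Subsequence B: 0, -11, -22, -33, -44, -55. Arithmetic with common difference −11.
Position 13 falls in subsequence A as its term 7, giving 66.

66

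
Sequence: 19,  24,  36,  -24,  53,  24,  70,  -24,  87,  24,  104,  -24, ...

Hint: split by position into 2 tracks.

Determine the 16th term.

Odd-indexed and even-indexed terms follow separate rules.
Track A: 19, 36, 53, 70, 87, 104. Arithmetic with common difference +17.
Track B: 24, -24, 24, -24, 24, -24. Oscillating between 24 and -24.
Term 16 comes from track B (its 8th entry): -24.

-24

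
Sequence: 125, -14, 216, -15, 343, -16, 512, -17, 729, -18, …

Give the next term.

1000

Positions 1, 3, 5, … form one subsequence and positions 2, 4, 6, … form another.
Subsequence A is 125, 216, 343, 512, 729, which is consecutive cubes n³ from n = 5.
Subsequence B is -14, -15, -16, -17, -18, which is linear: a_n = -13 − n.
Term 11 comes from subsequence A (its 6th entry): 1000.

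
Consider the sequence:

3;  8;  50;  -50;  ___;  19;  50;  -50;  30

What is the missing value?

11

The slot pattern repeats as AABB (period 4), so there are 2 interleaved tracks.
Track A = 3, 8, ?, 19, 30: a Fibonacci-like recurrence a_n = a_{n-1} + a_{n-2}.
Track B = 50, -50, 50, -50: alternating ±50.
The gap is track A's term 3; the rule gives 11.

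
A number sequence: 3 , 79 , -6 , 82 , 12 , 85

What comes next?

Taking every 2nd term gives 2 separate tracks.
Subsequence A: 3, -6, 12. A geometric progression (common ratio -2).
Subsequence B: 79, 82, 85. Adding 3 each time.
Position 7 falls in subsequence A as its term 4, giving -24.

-24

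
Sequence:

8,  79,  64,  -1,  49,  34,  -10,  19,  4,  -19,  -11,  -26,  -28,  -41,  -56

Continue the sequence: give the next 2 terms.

-37, -71

The slot pattern repeats as ABB (period 3), so there are 2 interleaved tracks.
Track A: 8, -1, -10, -19, -28. Arithmetic with common difference −9.
Track B: 79, 64, 49, 34, 19, 4, -11, -26, -41, -56. Subtracting 15 each time.
Position 16 → track A, term 6 = -37.
Position 17 falls in track B as its term 11, giving -71.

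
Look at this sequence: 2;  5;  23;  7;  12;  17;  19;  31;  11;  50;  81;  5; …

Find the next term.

Positions follow the repeating pattern AAB; grouping by letter gives 2 tracks.
Stream A: 2, 5, 7, 12, 19, 31, 50, 81 (each term equals the sum of the previous two).
Stream B: 23, 17, 11, 5 (arithmetic, step −6).
The 13th slot belongs to stream A; its 9th term is 131.

131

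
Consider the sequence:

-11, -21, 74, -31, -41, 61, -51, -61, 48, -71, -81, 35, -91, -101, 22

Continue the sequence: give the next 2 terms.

Reading positions in blocks of 3 reveals the pattern AAB — 2 tracks woven together.
Subsequence A is -11, -21, -31, -41, -51, -61, -71, -81, -91, -101, which is arithmetic, step −10.
Subsequence B is 74, 61, 48, 35, 22, which is subtracting 13 each time.
Term 16 comes from subsequence A (its 11th entry): -111.
Term 17 comes from subsequence A (its 12th entry): -121.

-111, -121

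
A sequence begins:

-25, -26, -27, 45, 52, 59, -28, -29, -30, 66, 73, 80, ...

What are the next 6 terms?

-31, -32, -33, 87, 94, 101

Positions follow the repeating pattern AAABBB; grouping by letter gives 2 tracks.
Track A: -25, -26, -27, -28, -29, -30 — linear: a_n = -24 − n.
Track B: 45, 52, 59, 66, 73, 80 — linear: a_n = 38 + 7·n.
The 13th slot belongs to track A; its 7th term is -31.
The 14th slot belongs to track A; its 8th term is -32.
Position 15 falls in track A as its term 9, giving -33.
The 16th slot belongs to track B; its 7th term is 87.
The 17th slot belongs to track B; its 8th term is 94.
The 18th slot belongs to track B; its 9th term is 101.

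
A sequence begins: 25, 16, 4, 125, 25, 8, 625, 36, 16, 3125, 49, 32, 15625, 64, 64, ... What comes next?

78125

Split by position mod 3: positions 1, 4, 7, … form one track, and each other residue class forms its own.
Subsequence A: 25, 125, 625, 3125, 15625. Powers of 5.
Subsequence B: 16, 25, 36, 49, 64. Perfect squares starting at 4².
Subsequence C: 4, 8, 16, 32, 64. Geometric, ×2 each step.
Term 16 comes from subsequence A (its 6th entry): 78125.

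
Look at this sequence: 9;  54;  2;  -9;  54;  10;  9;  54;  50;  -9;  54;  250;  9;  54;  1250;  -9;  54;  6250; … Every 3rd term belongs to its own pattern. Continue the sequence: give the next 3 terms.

9, 54, 31250

Split by position mod 3 into 3 tracks.
Stream A: 9, -9, 9, -9, 9, -9. The oscillation 9·(−1)^(n+1).
Stream B: 54, 54, 54, 54, 54, 54. Always 54.
Stream C: 2, 10, 50, 250, 1250, 6250. Geometric with ratio 5.
Term 19 comes from stream A (its 7th entry): 9.
Position 20 → stream B, term 7 = 54.
Position 21 → stream C, term 7 = 31250.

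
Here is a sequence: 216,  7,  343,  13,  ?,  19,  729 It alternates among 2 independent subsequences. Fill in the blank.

512

Split by position mod 2 into 2 tracks.
Subsequence A = 216, 343, ?, 729: the cubes 6³, 7³, 8³, ….
Subsequence B = 7, 13, 19: arithmetic, step +6.
So the missing entry in subsequence A is 512.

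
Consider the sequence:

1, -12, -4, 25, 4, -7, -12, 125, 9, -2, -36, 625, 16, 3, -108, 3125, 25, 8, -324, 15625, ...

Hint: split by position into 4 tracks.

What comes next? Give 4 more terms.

The terms cycle through 4 interleaved subsequences.
Subsequence A is 1, 4, 9, 16, 25, which is perfect squares starting at 1².
Subsequence B is -12, -7, -2, 3, 8, which is linear: a_n = -17 + 5·n.
Subsequence C is -4, -12, -36, -108, -324, which is geometric, ×3 each step.
Subsequence D is 25, 125, 625, 3125, 15625, which is powers 5^2, 5^3, 5^4, ….
Position 21 falls in subsequence A as its term 6, giving 36.
Term 22 comes from subsequence B (its 6th entry): 13.
Position 23 → subsequence C, term 6 = -972.
Term 24 comes from subsequence D (its 6th entry): 78125.

36, 13, -972, 78125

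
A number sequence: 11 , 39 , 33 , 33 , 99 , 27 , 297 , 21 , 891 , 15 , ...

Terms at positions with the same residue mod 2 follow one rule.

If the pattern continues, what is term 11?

Odd-indexed and even-indexed terms follow separate rules.
Subsequence A is 11, 33, 99, 297, 891, which is geometric, ×3 each step.
Subsequence B is 39, 33, 27, 21, 15, which is arithmetic, step −6.
The 11th slot belongs to subsequence A; its 6th term is 2673.

2673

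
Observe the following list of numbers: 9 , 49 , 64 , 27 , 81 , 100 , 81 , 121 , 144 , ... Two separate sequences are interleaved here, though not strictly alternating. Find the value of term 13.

The slot pattern repeats as ABB (period 3), so there are 2 interleaved tracks.
Track A = 9, 27, 81: powers of 3.
Track B = 49, 64, 81, 100, 121, 144: perfect squares starting at 7².
Term 13 comes from track A (its 5th entry): 729.

729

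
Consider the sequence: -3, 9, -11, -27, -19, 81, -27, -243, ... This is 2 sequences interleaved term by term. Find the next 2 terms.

-35, 729

Odd-indexed and even-indexed terms follow separate rules.
Track A: -3, -11, -19, -27. Subtracting 8 each time.
Track B: 9, -27, 81, -243. Geometric with ratio -3.
Term 9 comes from track A (its 5th entry): -35.
The 10th slot belongs to track B; its 5th term is 729.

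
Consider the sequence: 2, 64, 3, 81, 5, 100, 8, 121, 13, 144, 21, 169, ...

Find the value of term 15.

Taking every 2nd term gives 2 separate tracks.
Stream A: 2, 3, 5, 8, 13, 21. Fibonacci-style (each term is the sum of the two before it).
Stream B: 64, 81, 100, 121, 144, 169. The squares 8², 9², 10², ….
The 15th slot belongs to stream A; its 8th term is 55.

55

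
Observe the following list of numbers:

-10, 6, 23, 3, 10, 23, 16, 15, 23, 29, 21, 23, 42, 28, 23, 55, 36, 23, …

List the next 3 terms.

68, 45, 23

Taking every 3rd term gives 3 separate tracks.
Stream A: -10, 3, 16, 29, 42, 55 — arithmetic, step +13.
Stream B: 6, 10, 15, 21, 28, 36 — the triangular numbers T_3, T_4, ….
Stream C: 23, 23, 23, 23, 23, 23 — constant 23.
Position 19 → stream A, term 7 = 68.
Position 20 → stream B, term 7 = 45.
Position 21 falls in stream C as its term 7, giving 23.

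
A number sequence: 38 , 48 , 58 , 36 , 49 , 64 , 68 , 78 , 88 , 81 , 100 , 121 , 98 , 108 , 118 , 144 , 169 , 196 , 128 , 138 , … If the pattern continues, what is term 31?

188

Positions follow the repeating pattern AAABBB; grouping by letter gives 2 tracks.
Track A: 38, 48, 58, 68, 78, 88, 98, 108, 118, 128, 138 — linear: a_n = 28 + 10·n.
Track B: 36, 49, 64, 81, 100, 121, 144, 169, 196 — consecutive squares n² from n = 6.
The 31st slot belongs to track A; its 16th term is 188.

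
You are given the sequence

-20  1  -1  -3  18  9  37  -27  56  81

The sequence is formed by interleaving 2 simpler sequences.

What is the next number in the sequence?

Taking every 2nd term gives 2 separate tracks.
Subsequence A = -20, -1, 18, 37, 56: adding 19 each time.
Subsequence B = 1, -3, 9, -27, 81: a geometric progression (common ratio -3).
The 11th slot belongs to subsequence A; its 6th term is 75.

75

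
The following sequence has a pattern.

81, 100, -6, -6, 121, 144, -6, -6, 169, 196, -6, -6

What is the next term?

The slot pattern repeats as AABB (period 4), so there are 2 interleaved tracks.
Track A: 81, 100, 121, 144, 169, 196 (the squares 9², 10², 11², …).
Track B: -6, -6, -6, -6, -6, -6 (always -6).
The 13th slot belongs to track A; its 7th term is 225.

225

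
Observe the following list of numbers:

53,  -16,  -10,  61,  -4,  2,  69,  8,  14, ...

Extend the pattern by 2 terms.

The slot pattern repeats as ABB (period 3), so there are 2 interleaved tracks.
Subsequence A: 53, 61, 69 (arithmetic with common difference +8).
Subsequence B: -16, -10, -4, 2, 8, 14 (linear: a_n = -22 + 6·n).
Position 10 → subsequence A, term 4 = 77.
The 11th slot belongs to subsequence B; its 7th term is 20.

77, 20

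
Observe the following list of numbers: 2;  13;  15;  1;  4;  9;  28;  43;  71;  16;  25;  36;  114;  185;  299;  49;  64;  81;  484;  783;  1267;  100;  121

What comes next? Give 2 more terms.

Reading positions in blocks of 6 reveals the pattern AAABBB — 2 tracks woven together.
Subsequence A: 2, 13, 15, 28, 43, 71, 114, 185, 299, 484, 783, 1267 — Fibonacci-style (each term is the sum of the two before it).
Subsequence B: 1, 4, 9, 16, 25, 36, 49, 64, 81, 100, 121 — the squares 1², 2², 3², ….
Term 24 comes from subsequence B (its 12th entry): 144.
Term 25 comes from subsequence A (its 13th entry): 2050.

144, 2050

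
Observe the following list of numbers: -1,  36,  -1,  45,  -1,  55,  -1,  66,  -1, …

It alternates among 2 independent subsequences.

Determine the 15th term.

-1

The terms cycle through 2 interleaved subsequences.
Subsequence A: -1, -1, -1, -1, -1 — always -1.
Subsequence B: 36, 45, 55, 66 — triangular numbers n(n+1)/2 for n = 8, 9, ….
Term 15 comes from subsequence A (its 8th entry): -1.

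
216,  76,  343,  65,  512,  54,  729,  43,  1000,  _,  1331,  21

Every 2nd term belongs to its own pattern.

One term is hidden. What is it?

32

Odd-indexed and even-indexed terms follow separate rules.
Stream A: 216, 343, 512, 729, 1000, 1331 (consecutive cubes n³ from n = 6).
Stream B: 76, 65, 54, 43, ?, 21 (linear: a_n = 87 − 11·n).
The gap is stream B's term 5; the rule gives 32.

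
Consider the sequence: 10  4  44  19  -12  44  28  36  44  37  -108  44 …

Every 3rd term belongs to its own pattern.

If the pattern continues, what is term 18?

Read the sequence 3 terms at a time; column i is its own pattern.
Track A: 10, 19, 28, 37. Arithmetic, step +9.
Track B: 4, -12, 36, -108. Multiplying by -3 each time.
Track C: 44, 44, 44, 44. Constant 44.
Position 18 → track C, term 6 = 44.

44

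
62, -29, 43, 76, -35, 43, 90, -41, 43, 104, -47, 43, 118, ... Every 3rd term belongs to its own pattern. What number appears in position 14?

Split by position mod 3 into 3 tracks.
Stream A = 62, 76, 90, 104, 118: linear: a_n = 48 + 14·n.
Stream B = -29, -35, -41, -47: linear: a_n = -23 − 6·n.
Stream C = 43, 43, 43, 43: always 43.
Term 14 comes from stream B (its 5th entry): -53.

-53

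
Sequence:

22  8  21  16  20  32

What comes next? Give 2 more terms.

Odd-indexed and even-indexed terms follow separate rules.
Subsequence A = 22, 21, 20: linear: a_n = 23 − n.
Subsequence B = 8, 16, 32: powers 2^3, 2^4, 2^5, ….
Term 7 comes from subsequence A (its 4th entry): 19.
The 8th slot belongs to subsequence B; its 4th term is 64.

19, 64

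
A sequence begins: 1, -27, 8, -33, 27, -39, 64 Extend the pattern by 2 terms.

Odd-indexed and even-indexed terms follow separate rules.
Subsequence A is 1, 8, 27, 64, which is perfect cubes starting at 1³.
Subsequence B is -27, -33, -39, which is arithmetic with common difference −6.
Position 8 falls in subsequence B as its term 4, giving -45.
Position 9 falls in subsequence A as its term 5, giving 125.

-45, 125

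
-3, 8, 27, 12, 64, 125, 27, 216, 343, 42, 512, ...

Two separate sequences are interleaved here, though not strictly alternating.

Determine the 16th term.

Reading positions in blocks of 3 reveals the pattern ABB — 2 tracks woven together.
Stream A: -3, 12, 27, 42 — linear: a_n = -18 + 15·n.
Stream B: 8, 27, 64, 125, 216, 343, 512 — perfect cubes starting at 2³.
Position 16 → stream A, term 6 = 72.

72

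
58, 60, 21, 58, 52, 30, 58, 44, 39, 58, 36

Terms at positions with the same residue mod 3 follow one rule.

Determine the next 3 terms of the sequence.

48, 58, 28

Split by position mod 3 into 3 tracks.
Track A: 58, 58, 58, 58 — the constant sequence 58.
Track B: 60, 52, 44, 36 — linear: a_n = 68 − 8·n.
Track C: 21, 30, 39 — adding 9 each time.
Term 12 comes from track C (its 4th entry): 48.
Position 13 falls in track A as its term 5, giving 58.
The 14th slot belongs to track B; its 5th term is 28.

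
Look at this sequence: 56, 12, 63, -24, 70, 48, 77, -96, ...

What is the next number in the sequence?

Positions 1, 3, 5, … form one subsequence and positions 2, 4, 6, … form another.
Stream A: 56, 63, 70, 77 — linear: a_n = 49 + 7·n.
Stream B: 12, -24, 48, -96 — geometric with ratio -2.
Position 9 falls in stream A as its term 5, giving 84.

84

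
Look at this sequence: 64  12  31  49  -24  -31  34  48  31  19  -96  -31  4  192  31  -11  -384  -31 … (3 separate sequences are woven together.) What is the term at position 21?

31

Split by position mod 3 into 3 tracks.
Stream A = 64, 49, 34, 19, 4, -11: linear: a_n = 79 − 15·n.
Stream B = 12, -24, 48, -96, 192, -384: geometric with ratio -2.
Stream C = 31, -31, 31, -31, 31, -31: the oscillation 31·(−1)^(n+1).
Position 21 falls in stream C as its term 7, giving 31.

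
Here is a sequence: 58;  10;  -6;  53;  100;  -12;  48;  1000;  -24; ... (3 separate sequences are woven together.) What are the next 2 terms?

43, 10000

Read the sequence 3 terms at a time; column i is its own pattern.
Track A = 58, 53, 48: subtracting 5 each time.
Track B = 10, 100, 1000: powers of 10.
Track C = -6, -12, -24: geometric, ×2 each step.
Term 10 comes from track A (its 4th entry): 43.
The 11th slot belongs to track B; its 4th term is 10000.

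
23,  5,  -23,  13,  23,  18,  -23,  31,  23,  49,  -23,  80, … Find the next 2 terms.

Split by position mod 2 into 2 tracks.
Track A = 23, -23, 23, -23, 23, -23: the oscillation 23·(−1)^(n+1).
Track B = 5, 13, 18, 31, 49, 80: a Fibonacci-like recurrence a_n = a_{n-1} + a_{n-2}.
The 13th slot belongs to track A; its 7th term is 23.
The 14th slot belongs to track B; its 7th term is 129.

23, 129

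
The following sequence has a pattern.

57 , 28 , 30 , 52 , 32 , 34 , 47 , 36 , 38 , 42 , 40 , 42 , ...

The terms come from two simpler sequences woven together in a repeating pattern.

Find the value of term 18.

50

The slot pattern repeats as ABB (period 3), so there are 2 interleaved tracks.
Track A = 57, 52, 47, 42: linear: a_n = 62 − 5·n.
Track B = 28, 30, 32, 34, 36, 38, 40, 42: arithmetic, step +2.
Position 18 falls in track B as its term 12, giving 50.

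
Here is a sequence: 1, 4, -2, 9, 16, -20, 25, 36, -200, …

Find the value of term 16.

The slot pattern repeats as AAB (period 3), so there are 2 interleaved tracks.
Stream A: 1, 4, 9, 16, 25, 36 — the squares 1², 2², 3², ….
Stream B: -2, -20, -200 — multiplying by 10 each time.
The 16th slot belongs to stream A; its 11th term is 121.

121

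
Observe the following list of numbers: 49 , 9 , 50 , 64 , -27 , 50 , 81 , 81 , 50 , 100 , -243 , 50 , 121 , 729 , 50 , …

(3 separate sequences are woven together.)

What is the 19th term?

Split by position mod 3 into 3 tracks.
Track A: 49, 64, 81, 100, 121 — consecutive squares n² from n = 7.
Track B: 9, -27, 81, -243, 729 — geometric, ×-3 each step.
Track C: 50, 50, 50, 50, 50 — the constant sequence 50.
The 19th slot belongs to track A; its 7th term is 169.

169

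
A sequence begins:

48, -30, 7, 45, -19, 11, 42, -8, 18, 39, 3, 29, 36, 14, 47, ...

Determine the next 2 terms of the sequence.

33, 25

Split by position mod 3: positions 1, 4, 7, … form one track, and each other residue class forms its own.
Stream A: 48, 45, 42, 39, 36 (arithmetic with common difference −3).
Stream B: -30, -19, -8, 3, 14 (arithmetic, step +11).
Stream C: 7, 11, 18, 29, 47 (a Fibonacci-like recurrence a_n = a_{n-1} + a_{n-2}).
The 16th slot belongs to stream A; its 6th term is 33.
Position 17 → stream B, term 6 = 25.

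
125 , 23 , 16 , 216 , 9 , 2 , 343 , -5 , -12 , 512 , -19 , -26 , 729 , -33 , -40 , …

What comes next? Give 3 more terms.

Positions follow the repeating pattern ABB; grouping by letter gives 2 tracks.
Stream A: 125, 216, 343, 512, 729 — perfect cubes starting at 5³.
Stream B: 23, 16, 9, 2, -5, -12, -19, -26, -33, -40 — subtracting 7 each time.
Position 16 falls in stream A as its term 6, giving 1000.
Term 17 comes from stream B (its 11th entry): -47.
Position 18 → stream B, term 12 = -54.

1000, -47, -54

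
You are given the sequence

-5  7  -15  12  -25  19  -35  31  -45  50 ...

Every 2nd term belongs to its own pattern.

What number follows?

-55

Split by position mod 2 into 2 tracks.
Track A: -5, -15, -25, -35, -45 (arithmetic, step −10).
Track B: 7, 12, 19, 31, 50 (Fibonacci-style (each term is the sum of the two before it)).
The 11th slot belongs to track A; its 6th term is -55.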